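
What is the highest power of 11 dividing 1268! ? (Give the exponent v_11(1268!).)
v_11(1268!) = 125

Legendre's formula: v_p(n!) = Σ_{k ≥ 1} ⌊n / p^k⌋. For p = 11, n = 1268, the terms are:
  ⌊1268/11^1⌋ = ⌊1268/11⌋ = 115
  ⌊1268/11^2⌋ = ⌊1268/121⌋ = 10
(the next term ⌊1268/11^3⌋ = 0, terminating the sum). Summing: v_11(1268!) = 115 + 10 = 125.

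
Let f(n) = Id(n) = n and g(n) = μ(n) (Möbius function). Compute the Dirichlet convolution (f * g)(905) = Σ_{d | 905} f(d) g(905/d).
(Id * μ)(905) = 720

Divisors of 905: [1, 5, 181, 905]. For each d | 905:
  d = 1: Id(1) · μ(905/1) = 1 · 1 = 1
  d = 5: Id(5) · μ(905/5) = 5 · -1 = -5
  d = 181: Id(181) · μ(905/181) = 181 · -1 = -181
  d = 905: Id(905) · μ(905/905) = 905 · 1 = 905
Summing: (Id * μ)(905) = 1 + -5 + -181 + 905 = 720.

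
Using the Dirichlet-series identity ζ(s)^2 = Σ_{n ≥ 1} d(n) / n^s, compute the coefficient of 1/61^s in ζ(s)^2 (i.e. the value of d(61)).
d(61) = 2

ζ(s)^2 = (Σ 1/m^s)(Σ 1/k^s). The coefficient of 1/n^s in the product is the number of ordered pairs (m, k) with mk = n, which equals d(n). For n = 61, divisors are [1, 61], so d(61) = 2.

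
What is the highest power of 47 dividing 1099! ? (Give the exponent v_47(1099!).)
v_47(1099!) = 23

Legendre's formula: v_p(n!) = Σ_{k ≥ 1} ⌊n / p^k⌋. For p = 47, n = 1099, the terms are:
  ⌊1099/47^1⌋ = ⌊1099/47⌋ = 23
(the next term ⌊1099/47^2⌋ = 0, terminating the sum). Summing: v_47(1099!) = 23 = 23.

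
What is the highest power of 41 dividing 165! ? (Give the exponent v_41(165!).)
v_41(165!) = 4

Legendre's formula: v_p(n!) = Σ_{k ≥ 1} ⌊n / p^k⌋. For p = 41, n = 165, the terms are:
  ⌊165/41^1⌋ = ⌊165/41⌋ = 4
(the next term ⌊165/41^2⌋ = 0, terminating the sum). Summing: v_41(165!) = 4 = 4.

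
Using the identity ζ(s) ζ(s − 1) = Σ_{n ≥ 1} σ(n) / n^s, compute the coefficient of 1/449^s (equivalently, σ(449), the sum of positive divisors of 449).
σ(449) = 450

In the product (Σ m^0/m^s)(Σ k / k^s) = Σ (Σ_{d | n} d) / n^s, the coefficient of 1/n^s is σ(n) = Σ_{d | n} d. For n = 449, divisors are [1, 449]; summing: σ(449) = 450.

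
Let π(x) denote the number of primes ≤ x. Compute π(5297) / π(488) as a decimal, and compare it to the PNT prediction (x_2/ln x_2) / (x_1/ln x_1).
π(5297)/π(488) = 702/93 ≈ 7.5484;  PNT prediction ≈ 7.8360.

π(488) = 93 and π(5297) = 702, so π(5297)/π(488) ≈ 7.5484. The PNT-predicted ratio is (5297/ln(5297)) / (488/ln(488)) ≈ 7.8360. The two agree to within a few percent, as expected.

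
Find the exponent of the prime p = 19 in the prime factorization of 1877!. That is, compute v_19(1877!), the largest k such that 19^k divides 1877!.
v_19(1877!) = 103

Legendre's formula: v_p(n!) = Σ_{k ≥ 1} ⌊n / p^k⌋. For p = 19, n = 1877, the terms are:
  ⌊1877/19^1⌋ = ⌊1877/19⌋ = 98
  ⌊1877/19^2⌋ = ⌊1877/361⌋ = 5
(the next term ⌊1877/19^3⌋ = 0, terminating the sum). Summing: v_19(1877!) = 98 + 5 = 103.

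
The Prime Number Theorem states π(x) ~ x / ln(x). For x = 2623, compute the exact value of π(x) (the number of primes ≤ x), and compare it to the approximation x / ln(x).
π(2623) = 381;  x/ln(x) ≈ 333.20;  relative error ≈ 12.55%.

Directly count primes up to 2623: π(2623) = 381. The PNT approximation gives 2623/ln(2623) ≈ 2623/7.87207 ≈ 333.20. Relative error (π(x) − x/ln(x)) / π(x) ≈ 12.55%; the approximation is known to undercount slightly (Li(x) is a better estimate).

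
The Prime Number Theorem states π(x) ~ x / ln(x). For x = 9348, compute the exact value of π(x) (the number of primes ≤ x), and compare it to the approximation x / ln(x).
π(9348) = 1157;  x/ln(x) ≈ 1022.43;  relative error ≈ 11.63%.

Directly count primes up to 9348: π(9348) = 1157. The PNT approximation gives 9348/ln(9348) ≈ 9348/9.14292 ≈ 1022.43. Relative error (π(x) − x/ln(x)) / π(x) ≈ 11.63%; the approximation is known to undercount slightly (Li(x) is a better estimate).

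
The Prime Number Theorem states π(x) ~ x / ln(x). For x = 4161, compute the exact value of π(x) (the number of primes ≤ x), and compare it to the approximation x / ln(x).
π(4161) = 573;  x/ln(x) ≈ 499.31;  relative error ≈ 12.86%.

Directly count primes up to 4161: π(4161) = 573. The PNT approximation gives 4161/ln(4161) ≈ 4161/8.33351 ≈ 499.31. Relative error (π(x) − x/ln(x)) / π(x) ≈ 12.86%; the approximation is known to undercount slightly (Li(x) is a better estimate).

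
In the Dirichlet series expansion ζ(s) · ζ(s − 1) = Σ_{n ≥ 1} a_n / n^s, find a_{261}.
σ(261) = 390

In the product (Σ m^0/m^s)(Σ k / k^s) = Σ (Σ_{d | n} d) / n^s, the coefficient of 1/n^s is σ(n) = Σ_{d | n} d. For n = 261, divisors are [1, 3, 9, 29, 87, 261]; summing: σ(261) = 390.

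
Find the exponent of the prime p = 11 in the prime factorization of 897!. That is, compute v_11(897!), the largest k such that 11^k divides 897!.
v_11(897!) = 88

Legendre's formula: v_p(n!) = Σ_{k ≥ 1} ⌊n / p^k⌋. For p = 11, n = 897, the terms are:
  ⌊897/11^1⌋ = ⌊897/11⌋ = 81
  ⌊897/11^2⌋ = ⌊897/121⌋ = 7
(the next term ⌊897/11^3⌋ = 0, terminating the sum). Summing: v_11(897!) = 81 + 7 = 88.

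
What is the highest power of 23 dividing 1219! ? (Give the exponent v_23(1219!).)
v_23(1219!) = 55

Legendre's formula: v_p(n!) = Σ_{k ≥ 1} ⌊n / p^k⌋. For p = 23, n = 1219, the terms are:
  ⌊1219/23^1⌋ = ⌊1219/23⌋ = 53
  ⌊1219/23^2⌋ = ⌊1219/529⌋ = 2
(the next term ⌊1219/23^3⌋ = 0, terminating the sum). Summing: v_23(1219!) = 53 + 2 = 55.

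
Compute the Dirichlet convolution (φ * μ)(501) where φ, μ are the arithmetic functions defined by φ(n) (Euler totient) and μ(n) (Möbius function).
(φ * μ)(501) = 165

Divisors of 501: [1, 3, 167, 501]. For each d | 501:
  d = 1: φ(1) · μ(501/1) = 1 · 1 = 1
  d = 3: φ(3) · μ(501/3) = 2 · -1 = -2
  d = 167: φ(167) · μ(501/167) = 166 · -1 = -166
  d = 501: φ(501) · μ(501/501) = 332 · 1 = 332
Summing: (φ * μ)(501) = 1 + -2 + -166 + 332 = 165.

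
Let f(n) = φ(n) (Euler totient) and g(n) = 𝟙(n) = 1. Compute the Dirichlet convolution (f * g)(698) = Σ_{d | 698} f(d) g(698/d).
(φ * 𝟙)(698) = 698

Divisors of 698: [1, 2, 349, 698]. For each d | 698:
  d = 1: φ(1) · 𝟙(698/1) = 1 · 1 = 1
  d = 2: φ(2) · 𝟙(698/2) = 1 · 1 = 1
  d = 349: φ(349) · 𝟙(698/349) = 348 · 1 = 348
  d = 698: φ(698) · 𝟙(698/698) = 348 · 1 = 348
Summing: (φ * 𝟙)(698) = 1 + 1 + 348 + 348 = 698.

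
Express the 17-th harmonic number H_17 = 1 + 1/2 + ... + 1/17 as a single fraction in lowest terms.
H_17 = 42142223/12252240

Direct summation: H_17 = 1 + 1/2 + ... + 1/17. The least common denominator is lcm(1, ..., 17) = 12252240; over this denominator the numerator is 12252240 + 6126120 + 4084080 + 3063060 + 2450448 + 2042040 + 1750320 + 1531530 + 1361360 + 1225224 + 1113840 + 1021020 + 942480 + 875160 + 816816 + 765765 + 720720 = 42142223, so H_17 = 42142223/12252240 (already in lowest terms) ≈ 3.43955. (The PNT-adjacent estimate ln(17) + γ ≈ 3.41043 matches within O(1/n).)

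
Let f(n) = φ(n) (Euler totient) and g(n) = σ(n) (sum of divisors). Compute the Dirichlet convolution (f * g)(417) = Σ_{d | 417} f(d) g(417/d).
(φ * σ)(417) = 1668

Divisors of 417: [1, 3, 139, 417]. For each d | 417:
  d = 1: φ(1) · σ(417/1) = 1 · 560 = 560
  d = 3: φ(3) · σ(417/3) = 2 · 140 = 280
  d = 139: φ(139) · σ(417/139) = 138 · 4 = 552
  d = 417: φ(417) · σ(417/417) = 276 · 1 = 276
Summing: (φ * σ)(417) = 560 + 280 + 552 + 276 = 1668.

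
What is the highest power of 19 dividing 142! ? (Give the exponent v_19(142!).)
v_19(142!) = 7

Legendre's formula: v_p(n!) = Σ_{k ≥ 1} ⌊n / p^k⌋. For p = 19, n = 142, the terms are:
  ⌊142/19^1⌋ = ⌊142/19⌋ = 7
(the next term ⌊142/19^2⌋ = 0, terminating the sum). Summing: v_19(142!) = 7 = 7.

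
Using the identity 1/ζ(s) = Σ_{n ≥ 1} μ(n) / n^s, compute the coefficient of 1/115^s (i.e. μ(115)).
μ(115) = 1

Factor n = 115 = 5 · 23. μ(n) = 0 if any exponent ≥ 2 (not squarefree); otherwise μ(n) = (−1)^{ω(n)} where ω(n) is the number of distinct prime factors. Applying: μ(115) = 1.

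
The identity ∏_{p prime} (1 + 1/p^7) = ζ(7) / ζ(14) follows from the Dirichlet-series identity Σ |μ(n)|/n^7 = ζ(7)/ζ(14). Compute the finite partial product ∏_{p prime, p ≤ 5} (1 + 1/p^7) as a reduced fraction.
∏ = 306266941/303750000

The primes p ≤ 5 are [2, 3, 5]. For each, (1 + 1/p^7) = (p^7 + 1)/p^7. Multiplying these fractions over p ∈ [2, 3, 5] gives 306266941/303750000. (In the limit P → ∞ this tends to ζ(7)/ζ(14).)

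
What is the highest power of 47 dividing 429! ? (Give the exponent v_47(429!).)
v_47(429!) = 9

Legendre's formula: v_p(n!) = Σ_{k ≥ 1} ⌊n / p^k⌋. For p = 47, n = 429, the terms are:
  ⌊429/47^1⌋ = ⌊429/47⌋ = 9
(the next term ⌊429/47^2⌋ = 0, terminating the sum). Summing: v_47(429!) = 9 = 9.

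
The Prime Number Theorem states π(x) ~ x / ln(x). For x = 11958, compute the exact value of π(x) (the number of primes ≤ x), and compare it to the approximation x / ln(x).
π(11958) = 1433;  x/ln(x) ≈ 1273.60;  relative error ≈ 11.12%.

Directly count primes up to 11958: π(11958) = 1433. The PNT approximation gives 11958/ln(11958) ≈ 11958/9.38916 ≈ 1273.60. Relative error (π(x) − x/ln(x)) / π(x) ≈ 11.12%; the approximation is known to undercount slightly (Li(x) is a better estimate).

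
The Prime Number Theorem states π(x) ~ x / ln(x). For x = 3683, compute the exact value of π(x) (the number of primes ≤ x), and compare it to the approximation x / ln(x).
π(3683) = 514;  x/ln(x) ≈ 448.52;  relative error ≈ 12.74%.

Directly count primes up to 3683: π(3683) = 514. The PNT approximation gives 3683/ln(3683) ≈ 3683/8.21148 ≈ 448.52. Relative error (π(x) − x/ln(x)) / π(x) ≈ 12.74%; the approximation is known to undercount slightly (Li(x) is a better estimate).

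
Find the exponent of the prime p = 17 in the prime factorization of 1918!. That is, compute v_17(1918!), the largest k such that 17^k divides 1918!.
v_17(1918!) = 118

Legendre's formula: v_p(n!) = Σ_{k ≥ 1} ⌊n / p^k⌋. For p = 17, n = 1918, the terms are:
  ⌊1918/17^1⌋ = ⌊1918/17⌋ = 112
  ⌊1918/17^2⌋ = ⌊1918/289⌋ = 6
(the next term ⌊1918/17^3⌋ = 0, terminating the sum). Summing: v_17(1918!) = 112 + 6 = 118.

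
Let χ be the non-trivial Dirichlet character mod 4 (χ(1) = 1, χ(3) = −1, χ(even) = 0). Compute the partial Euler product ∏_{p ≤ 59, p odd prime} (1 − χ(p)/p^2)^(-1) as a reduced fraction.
∏ = 21166213940439075800336462671/23105733135420641771520000000

The odd primes p ≤ 59 are [3, 5, 7, 11, 13, 17, 19, 23, 29, 31, 37, 41, 43, 47, 53, 59]. For each, χ(p) = 1 if p ≡ 1 mod 4, χ(p) = −1 if p ≡ 3 mod 4. Taking (1 − χ(p)/p^2)^(-1) = p^2/(p^2 − χ(p)): (1 − (-1)/3^2)^(-1) · (1 − (1)/5^2)^(-1) · (1 − (-1)/7^2)^(-1) · (1 − (-1)/11^2)^(-1) · (1 − (1)/13^2)^(-1) · (1 − (1)/17^2)^(-1) · (1 − (-1)/19^2)^(-1) · (1 − (-1)/23^2)^(-1) · (1 − (1)/29^2)^(-1) · (1 − (-1)/31^2)^(-1) · (1 − (1)/37^2)^(-1) · (1 − (1)/41^2)^(-1) · (1 − (-1)/43^2)^(-1) · (1 − (-1)/47^2)^(-1) · (1 − (1)/53^2)^(-1) · (1 − (-1)/59^2)^(-1) = 21166213940439075800336462671/23105733135420641771520000000.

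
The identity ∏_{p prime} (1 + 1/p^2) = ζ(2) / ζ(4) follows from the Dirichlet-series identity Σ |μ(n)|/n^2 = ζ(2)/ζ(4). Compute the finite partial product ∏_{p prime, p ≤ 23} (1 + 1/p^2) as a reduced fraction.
∏ = 3394003400000/2252055594789

The primes p ≤ 23 are [2, 3, 5, 7, 11, 13, 17, 19, 23]. For each, (1 + 1/p^2) = (p^2 + 1)/p^2. Multiplying these fractions over p ∈ [2, 3, 5, 7, 11, 13, 17, 19, 23] gives 3394003400000/2252055594789. (In the limit P → ∞ this tends to ζ(2)/ζ(4).)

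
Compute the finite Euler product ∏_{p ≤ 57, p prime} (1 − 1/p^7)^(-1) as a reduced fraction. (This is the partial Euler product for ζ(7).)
∏ = 72859781352345946164271325208512748367496302513429047898775811498046799405380225394802980517015901501332936608125/72256491859259542003929080814473893559535113224475133477501839873036689289530416476883582246279412849505472872448

The primes p ≤ 57 are [2, 3, 5, 7, 11, 13, 17, 19, 23, 29, 31, 37, 41, 43, 47, 53]. For each prime, (1 − 1/p^7)^(-1) = p^7 / (p^7 − 1). The product is (1 − 1/2^7)^(-1), (1 − 1/3^7)^(-1), (1 − 1/5^7)^(-1), (1 − 1/7^7)^(-1), (1 − 1/11^7)^(-1), (1 − 1/13^7)^(-1), (1 − 1/17^7)^(-1), (1 − 1/19^7)^(-1), (1 − 1/23^7)^(-1), (1 − 1/29^7)^(-1), (1 − 1/31^7)^(-1), (1 − 1/37^7)^(-1), (1 − 1/41^7)^(-1), (1 − 1/43^7)^(-1), (1 − 1/47^7)^(-1), (1 − 1/53^7)^(-1) = ∏ p^7 / (p^7 − 1) = 72859781352345946164271325208512748367496302513429047898775811498046799405380225394802980517015901501332936608125/72256491859259542003929080814473893559535113224475133477501839873036689289530416476883582246279412849505472872448.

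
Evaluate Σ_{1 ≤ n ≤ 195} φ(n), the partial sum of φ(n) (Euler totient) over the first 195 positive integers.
Σ_{n ≤ 195} φ(n) = 11614

Compute φ(n) for each 1 ≤ n ≤ 195: φ(1) = 1, φ(2) = 1, φ(3) = 2, φ(4) = 2, φ(5) = 4, φ(6) = 2, φ(7) = 6, φ(8) = 4, φ(9) = 6, φ(10) = 4, φ(11) = 10, φ(12) = 4, φ(13) = 12, φ(14) = 6, φ(15) = 8, φ(16) = 8, φ(17) = 16, φ(18) = 6, φ(19) = 18, φ(20) = 8, φ(21) = 12, φ(22) = 10, φ(23) = 22, φ(24) = 8, φ(25) = 20, φ(26) = 12, φ(27) = 18, φ(28) = 12, φ(29) = 28, φ(30) = 8, φ(31) = 30, φ(32) = 16, φ(33) = 20, φ(34) = 16, φ(35) = 24, φ(36) = 12, φ(37) = 36, φ(38) = 18, φ(39) = 24, φ(40) = 16, φ(41) = 40, φ(42) = 12, φ(43) = 42, φ(44) = 20, φ(45) = 24, φ(46) = 22, φ(47) = 46, φ(48) = 16, φ(49) = 42, φ(50) = 20, φ(51) = 32, φ(52) = 24, φ(53) = 52, φ(54) = 18, φ(55) = 40, φ(56) = 24, φ(57) = 36, φ(58) = 28, φ(59) = 58, φ(60) = 16, φ(61) = 60, φ(62) = 30, φ(63) = 36, φ(64) = 32, φ(65) = 48, φ(66) = 20, φ(67) = 66, φ(68) = 32, φ(69) = 44, φ(70) = 24, φ(71) = 70, φ(72) = 24, φ(73) = 72, φ(74) = 36, φ(75) = 40, φ(76) = 36, φ(77) = 60, φ(78) = 24, φ(79) = 78, φ(80) = 32, φ(81) = 54, φ(82) = 40, φ(83) = 82, φ(84) = 24, φ(85) = 64, φ(86) = 42, φ(87) = 56, φ(88) = 40, φ(89) = 88, φ(90) = 24, φ(91) = 72, φ(92) = 44, φ(93) = 60, φ(94) = 46, φ(95) = 72, φ(96) = 32, φ(97) = 96, φ(98) = 42, φ(99) = 60, φ(100) = 40, φ(101) = 100, φ(102) = 32, φ(103) = 102, φ(104) = 48, φ(105) = 48, φ(106) = 52, φ(107) = 106, φ(108) = 36, φ(109) = 108, φ(110) = 40, φ(111) = 72, φ(112) = 48, φ(113) = 112, φ(114) = 36, φ(115) = 88, φ(116) = 56, φ(117) = 72, φ(118) = 58, φ(119) = 96, φ(120) = 32, φ(121) = 110, φ(122) = 60, φ(123) = 80, φ(124) = 60, φ(125) = 100, φ(126) = 36, φ(127) = 126, φ(128) = 64, φ(129) = 84, φ(130) = 48, φ(131) = 130, φ(132) = 40, φ(133) = 108, φ(134) = 66, φ(135) = 72, φ(136) = 64, φ(137) = 136, φ(138) = 44, φ(139) = 138, φ(140) = 48, φ(141) = 92, φ(142) = 70, φ(143) = 120, φ(144) = 48, φ(145) = 112, φ(146) = 72, φ(147) = 84, φ(148) = 72, φ(149) = 148, φ(150) = 40, φ(151) = 150, φ(152) = 72, φ(153) = 96, φ(154) = 60, φ(155) = 120, φ(156) = 48, φ(157) = 156, φ(158) = 78, φ(159) = 104, φ(160) = 64, φ(161) = 132, φ(162) = 54, φ(163) = 162, φ(164) = 80, φ(165) = 80, φ(166) = 82, φ(167) = 166, φ(168) = 48, φ(169) = 156, φ(170) = 64, φ(171) = 108, φ(172) = 84, φ(173) = 172, φ(174) = 56, φ(175) = 120, φ(176) = 80, φ(177) = 116, φ(178) = 88, φ(179) = 178, φ(180) = 48, φ(181) = 180, φ(182) = 72, φ(183) = 120, φ(184) = 88, φ(185) = 144, φ(186) = 60, φ(187) = 160, φ(188) = 92, φ(189) = 108, φ(190) = 72, φ(191) = 190, φ(192) = 64, φ(193) = 192, φ(194) = 96, φ(195) = 96. Summing all 195 values: 11614. (Average order: Σ_{n ≤ x} φ(n) ~ (3/π²) x². For x = 195, (3/π²)·195² ≈ 11558.21.)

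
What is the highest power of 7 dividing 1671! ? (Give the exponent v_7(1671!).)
v_7(1671!) = 276

Legendre's formula: v_p(n!) = Σ_{k ≥ 1} ⌊n / p^k⌋. For p = 7, n = 1671, the terms are:
  ⌊1671/7^1⌋ = ⌊1671/7⌋ = 238
  ⌊1671/7^2⌋ = ⌊1671/49⌋ = 34
  ⌊1671/7^3⌋ = ⌊1671/343⌋ = 4
(the next term ⌊1671/7^4⌋ = 0, terminating the sum). Summing: v_7(1671!) = 238 + 34 + 4 = 276.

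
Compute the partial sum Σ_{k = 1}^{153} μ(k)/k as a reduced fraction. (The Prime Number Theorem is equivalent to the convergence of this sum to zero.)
Σ μ(k)/k = 498553581288971583508015817946071430122138094746515981177/75106511663943725776296745409664000450228387787452181363970

Values of μ(k) for 1 ≤ k ≤ 153: μ(1) = 1, μ(2) = -1, μ(3) = -1, μ(5) = -1, μ(6) = 1, μ(7) = -1, μ(10) = 1, μ(11) = -1, μ(13) = -1, μ(14) = 1, μ(15) = 1, μ(17) = -1, μ(19) = -1, μ(21) = 1, μ(22) = 1, μ(23) = -1, μ(26) = 1, μ(29) = -1, μ(30) = -1, μ(31) = -1, μ(33) = 1, μ(34) = 1, μ(35) = 1, μ(37) = -1, μ(38) = 1, μ(39) = 1, μ(41) = -1, μ(42) = -1, μ(43) = -1, μ(46) = 1, μ(47) = -1, μ(51) = 1, μ(53) = -1, μ(55) = 1, μ(57) = 1, μ(58) = 1, μ(59) = -1, μ(61) = -1, μ(62) = 1, μ(65) = 1, μ(66) = -1, μ(67) = -1, μ(69) = 1, μ(70) = -1, μ(71) = -1, μ(73) = -1, μ(74) = 1, μ(77) = 1, μ(78) = -1, μ(79) = -1, μ(82) = 1, μ(83) = -1, μ(85) = 1, μ(86) = 1, μ(87) = 1, μ(89) = -1, μ(91) = 1, μ(93) = 1, μ(94) = 1, μ(95) = 1, μ(97) = -1, μ(101) = -1, μ(102) = -1, μ(103) = -1, μ(105) = -1, μ(106) = 1, μ(107) = -1, μ(109) = -1, μ(110) = -1, μ(111) = 1, μ(113) = -1, μ(114) = -1, μ(115) = 1, μ(118) = 1, μ(119) = 1, μ(122) = 1, μ(123) = 1, μ(127) = -1, μ(129) = 1, μ(130) = -1, μ(131) = -1, μ(133) = 1, μ(134) = 1, μ(137) = -1, μ(138) = -1, μ(139) = -1, μ(141) = 1, μ(142) = 1, μ(143) = 1, μ(145) = 1, μ(146) = 1, μ(149) = -1, μ(151) = -1, with μ = 0 on non-squarefree integers. Summing μ(k)/k for k where μ(k) ≠ 0 gives 498553581288971583508015817946071430122138094746515981177/75106511663943725776296745409664000450228387787452181363970 ≈ 0.0066. (PNT ⟺ this sum → 0 as n → ∞.)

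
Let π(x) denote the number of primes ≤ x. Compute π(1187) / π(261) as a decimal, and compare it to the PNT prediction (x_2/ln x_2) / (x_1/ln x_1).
π(1187)/π(261) = 195/55 ≈ 3.5455;  PNT prediction ≈ 3.5748.

π(261) = 55 and π(1187) = 195, so π(1187)/π(261) ≈ 3.5455. The PNT-predicted ratio is (1187/ln(1187)) / (261/ln(261)) ≈ 3.5748. The two agree to within a few percent, as expected.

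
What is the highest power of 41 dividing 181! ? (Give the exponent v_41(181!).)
v_41(181!) = 4

Legendre's formula: v_p(n!) = Σ_{k ≥ 1} ⌊n / p^k⌋. For p = 41, n = 181, the terms are:
  ⌊181/41^1⌋ = ⌊181/41⌋ = 4
(the next term ⌊181/41^2⌋ = 0, terminating the sum). Summing: v_41(181!) = 4 = 4.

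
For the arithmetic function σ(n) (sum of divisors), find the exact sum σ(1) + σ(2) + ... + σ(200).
Σ_{n ≤ 200} σ(n) = 33044

Compute σ(n) for each 1 ≤ n ≤ 200: σ(1) = 1, σ(2) = 3, σ(3) = 4, σ(4) = 7, σ(5) = 6, σ(6) = 12, σ(7) = 8, σ(8) = 15, σ(9) = 13, σ(10) = 18, σ(11) = 12, σ(12) = 28, σ(13) = 14, σ(14) = 24, σ(15) = 24, σ(16) = 31, σ(17) = 18, σ(18) = 39, σ(19) = 20, σ(20) = 42, σ(21) = 32, σ(22) = 36, σ(23) = 24, σ(24) = 60, σ(25) = 31, σ(26) = 42, σ(27) = 40, σ(28) = 56, σ(29) = 30, σ(30) = 72, σ(31) = 32, σ(32) = 63, σ(33) = 48, σ(34) = 54, σ(35) = 48, σ(36) = 91, σ(37) = 38, σ(38) = 60, σ(39) = 56, σ(40) = 90, σ(41) = 42, σ(42) = 96, σ(43) = 44, σ(44) = 84, σ(45) = 78, σ(46) = 72, σ(47) = 48, σ(48) = 124, σ(49) = 57, σ(50) = 93, σ(51) = 72, σ(52) = 98, σ(53) = 54, σ(54) = 120, σ(55) = 72, σ(56) = 120, σ(57) = 80, σ(58) = 90, σ(59) = 60, σ(60) = 168, σ(61) = 62, σ(62) = 96, σ(63) = 104, σ(64) = 127, σ(65) = 84, σ(66) = 144, σ(67) = 68, σ(68) = 126, σ(69) = 96, σ(70) = 144, σ(71) = 72, σ(72) = 195, σ(73) = 74, σ(74) = 114, σ(75) = 124, σ(76) = 140, σ(77) = 96, σ(78) = 168, σ(79) = 80, σ(80) = 186, σ(81) = 121, σ(82) = 126, σ(83) = 84, σ(84) = 224, σ(85) = 108, σ(86) = 132, σ(87) = 120, σ(88) = 180, σ(89) = 90, σ(90) = 234, σ(91) = 112, σ(92) = 168, σ(93) = 128, σ(94) = 144, σ(95) = 120, σ(96) = 252, σ(97) = 98, σ(98) = 171, σ(99) = 156, σ(100) = 217, σ(101) = 102, σ(102) = 216, σ(103) = 104, σ(104) = 210, σ(105) = 192, σ(106) = 162, σ(107) = 108, σ(108) = 280, σ(109) = 110, σ(110) = 216, σ(111) = 152, σ(112) = 248, σ(113) = 114, σ(114) = 240, σ(115) = 144, σ(116) = 210, σ(117) = 182, σ(118) = 180, σ(119) = 144, σ(120) = 360, σ(121) = 133, σ(122) = 186, σ(123) = 168, σ(124) = 224, σ(125) = 156, σ(126) = 312, σ(127) = 128, σ(128) = 255, σ(129) = 176, σ(130) = 252, σ(131) = 132, σ(132) = 336, σ(133) = 160, σ(134) = 204, σ(135) = 240, σ(136) = 270, σ(137) = 138, σ(138) = 288, σ(139) = 140, σ(140) = 336, σ(141) = 192, σ(142) = 216, σ(143) = 168, σ(144) = 403, σ(145) = 180, σ(146) = 222, σ(147) = 228, σ(148) = 266, σ(149) = 150, σ(150) = 372, σ(151) = 152, σ(152) = 300, σ(153) = 234, σ(154) = 288, σ(155) = 192, σ(156) = 392, σ(157) = 158, σ(158) = 240, σ(159) = 216, σ(160) = 378, σ(161) = 192, σ(162) = 363, σ(163) = 164, σ(164) = 294, σ(165) = 288, σ(166) = 252, σ(167) = 168, σ(168) = 480, σ(169) = 183, σ(170) = 324, σ(171) = 260, σ(172) = 308, σ(173) = 174, σ(174) = 360, σ(175) = 248, σ(176) = 372, σ(177) = 240, σ(178) = 270, σ(179) = 180, σ(180) = 546, σ(181) = 182, σ(182) = 336, σ(183) = 248, σ(184) = 360, σ(185) = 228, σ(186) = 384, σ(187) = 216, σ(188) = 336, σ(189) = 320, σ(190) = 360, σ(191) = 192, σ(192) = 508, σ(193) = 194, σ(194) = 294, σ(195) = 336, σ(196) = 399, σ(197) = 198, σ(198) = 468, σ(199) = 200, σ(200) = 465. Summing all 200 values: 33044. (Average order: Σ_{n ≤ x} σ(n) ~ (π²/12) x². For x = 200, (π²/12)·200² ≈ 32898.68.)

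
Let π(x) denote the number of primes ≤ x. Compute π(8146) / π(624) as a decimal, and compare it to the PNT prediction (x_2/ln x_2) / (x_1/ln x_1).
π(8146)/π(624) = 1022/114 ≈ 8.9649;  PNT prediction ≈ 9.3302.

π(624) = 114 and π(8146) = 1022, so π(8146)/π(624) ≈ 8.9649. The PNT-predicted ratio is (8146/ln(8146)) / (624/ln(624)) ≈ 9.3302. The two agree to within a few percent, as expected.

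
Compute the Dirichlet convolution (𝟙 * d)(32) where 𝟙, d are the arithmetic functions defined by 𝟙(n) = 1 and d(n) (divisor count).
(𝟙 * d)(32) = 21

Divisors of 32: [1, 2, 4, 8, 16, 32]. For each d | 32:
  d = 1: 𝟙(1) · d(32/1) = 1 · 6 = 6
  d = 2: 𝟙(2) · d(32/2) = 1 · 5 = 5
  d = 4: 𝟙(4) · d(32/4) = 1 · 4 = 4
  d = 8: 𝟙(8) · d(32/8) = 1 · 3 = 3
  d = 16: 𝟙(16) · d(32/16) = 1 · 2 = 2
  d = 32: 𝟙(32) · d(32/32) = 1 · 1 = 1
Summing: (𝟙 * d)(32) = 6 + 5 + 4 + 3 + 2 + 1 = 21.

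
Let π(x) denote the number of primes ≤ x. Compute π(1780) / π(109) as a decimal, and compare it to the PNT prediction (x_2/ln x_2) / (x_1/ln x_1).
π(1780)/π(109) = 275/29 ≈ 9.4828;  PNT prediction ≈ 10.2361.

π(109) = 29 and π(1780) = 275, so π(1780)/π(109) ≈ 9.4828. The PNT-predicted ratio is (1780/ln(1780)) / (109/ln(109)) ≈ 10.2361. The two agree to within a few percent, as expected.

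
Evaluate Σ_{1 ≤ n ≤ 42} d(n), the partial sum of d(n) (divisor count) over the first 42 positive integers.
Σ_{n ≤ 42} d(n) = 168

Compute d(n) for each 1 ≤ n ≤ 42: d(1) = 1, d(2) = 2, d(3) = 2, d(4) = 3, d(5) = 2, d(6) = 4, d(7) = 2, d(8) = 4, d(9) = 3, d(10) = 4, d(11) = 2, d(12) = 6, d(13) = 2, d(14) = 4, d(15) = 4, d(16) = 5, d(17) = 2, d(18) = 6, d(19) = 2, d(20) = 6, d(21) = 4, d(22) = 4, d(23) = 2, d(24) = 8, d(25) = 3, d(26) = 4, d(27) = 4, d(28) = 6, d(29) = 2, d(30) = 8, d(31) = 2, d(32) = 6, d(33) = 4, d(34) = 4, d(35) = 4, d(36) = 9, d(37) = 2, d(38) = 4, d(39) = 4, d(40) = 8, d(41) = 2, d(42) = 8. Summing all 42 values: 168. (Dirichlet's divisor formula: Σ_{n ≤ x} d(n) = x ln(x) + (2γ − 1) x + O(√x). For x = 42, the asymptotic estimate is ≈ 163.47.)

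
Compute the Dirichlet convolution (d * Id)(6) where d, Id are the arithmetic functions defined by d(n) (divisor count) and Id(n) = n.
(d * Id)(6) = 20

Divisors of 6: [1, 2, 3, 6]. For each d | 6:
  d = 1: d(1) · Id(6/1) = 1 · 6 = 6
  d = 2: d(2) · Id(6/2) = 2 · 3 = 6
  d = 3: d(3) · Id(6/3) = 2 · 2 = 4
  d = 6: d(6) · Id(6/6) = 4 · 1 = 4
Summing: (d * Id)(6) = 6 + 6 + 4 + 4 = 20.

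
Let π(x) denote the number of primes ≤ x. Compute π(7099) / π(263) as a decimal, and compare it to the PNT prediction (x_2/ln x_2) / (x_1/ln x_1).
π(7099)/π(263) = 909/56 ≈ 16.2321;  PNT prediction ≈ 16.9611.

π(263) = 56 and π(7099) = 909, so π(7099)/π(263) ≈ 16.2321. The PNT-predicted ratio is (7099/ln(7099)) / (263/ln(263)) ≈ 16.9611. The two agree to within a few percent, as expected.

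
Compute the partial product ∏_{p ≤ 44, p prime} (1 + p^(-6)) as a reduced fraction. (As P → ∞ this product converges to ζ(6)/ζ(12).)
∏ = 1359712698137872510059489328104656331148295030771712937358491632747920000/1336862024495300077504819810119357413472366273194284637902602168232026717

The primes p ≤ 44 are [2, 3, 5, 7, 11, 13, 17, 19, 23, 29, 31, 37, 41, 43]. For each, (1 + 1/p^6) = (p^6 + 1)/p^6. Multiplying these fractions over p ∈ [2, 3, 5, 7, 11, 13, 17, 19, 23, 29, 31, 37, 41, 43] gives 1359712698137872510059489328104656331148295030771712937358491632747920000/1336862024495300077504819810119357413472366273194284637902602168232026717. (In the limit P → ∞ this tends to ζ(6)/ζ(12).)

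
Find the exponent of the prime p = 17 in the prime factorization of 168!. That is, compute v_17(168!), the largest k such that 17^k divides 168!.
v_17(168!) = 9

Legendre's formula: v_p(n!) = Σ_{k ≥ 1} ⌊n / p^k⌋. For p = 17, n = 168, the terms are:
  ⌊168/17^1⌋ = ⌊168/17⌋ = 9
(the next term ⌊168/17^2⌋ = 0, terminating the sum). Summing: v_17(168!) = 9 = 9.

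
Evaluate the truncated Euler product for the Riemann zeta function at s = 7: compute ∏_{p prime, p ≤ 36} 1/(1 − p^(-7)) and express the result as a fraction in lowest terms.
∏ = 37031956963631386906046525229438701635098769061332515193389940565625/36725327022248259763071767483224373757798563246158812707599806493184

The primes p ≤ 36 are [2, 3, 5, 7, 11, 13, 17, 19, 23, 29, 31]. For each prime, (1 − 1/p^7)^(-1) = p^7 / (p^7 − 1). The product is (1 − 1/2^7)^(-1), (1 − 1/3^7)^(-1), (1 − 1/5^7)^(-1), (1 − 1/7^7)^(-1), (1 − 1/11^7)^(-1), (1 − 1/13^7)^(-1), (1 − 1/17^7)^(-1), (1 − 1/19^7)^(-1), (1 − 1/23^7)^(-1), (1 − 1/29^7)^(-1), (1 − 1/31^7)^(-1) = ∏ p^7 / (p^7 − 1) = 37031956963631386906046525229438701635098769061332515193389940565625/36725327022248259763071767483224373757798563246158812707599806493184.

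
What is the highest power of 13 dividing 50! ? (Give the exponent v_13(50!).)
v_13(50!) = 3

Legendre's formula: v_p(n!) = Σ_{k ≥ 1} ⌊n / p^k⌋. For p = 13, n = 50, the terms are:
  ⌊50/13^1⌋ = ⌊50/13⌋ = 3
(the next term ⌊50/13^2⌋ = 0, terminating the sum). Summing: v_13(50!) = 3 = 3.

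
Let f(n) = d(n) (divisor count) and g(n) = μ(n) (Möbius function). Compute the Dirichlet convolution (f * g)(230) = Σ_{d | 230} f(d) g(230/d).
(d * μ)(230) = 1

Divisors of 230: [1, 2, 5, 10, 23, 46, 115, 230]. For each d | 230:
  d = 1: d(1) · μ(230/1) = 1 · -1 = -1
  d = 2: d(2) · μ(230/2) = 2 · 1 = 2
  d = 5: d(5) · μ(230/5) = 2 · 1 = 2
  d = 10: d(10) · μ(230/10) = 4 · -1 = -4
  d = 23: d(23) · μ(230/23) = 2 · 1 = 2
  d = 46: d(46) · μ(230/46) = 4 · -1 = -4
  d = 115: d(115) · μ(230/115) = 4 · -1 = -4
  d = 230: d(230) · μ(230/230) = 8 · 1 = 8
Summing: (d * μ)(230) = -1 + 2 + 2 + -4 + 2 + -4 + -4 + 8 = 1.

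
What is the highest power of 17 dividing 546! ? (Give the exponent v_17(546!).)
v_17(546!) = 33

Legendre's formula: v_p(n!) = Σ_{k ≥ 1} ⌊n / p^k⌋. For p = 17, n = 546, the terms are:
  ⌊546/17^1⌋ = ⌊546/17⌋ = 32
  ⌊546/17^2⌋ = ⌊546/289⌋ = 1
(the next term ⌊546/17^3⌋ = 0, terminating the sum). Summing: v_17(546!) = 32 + 1 = 33.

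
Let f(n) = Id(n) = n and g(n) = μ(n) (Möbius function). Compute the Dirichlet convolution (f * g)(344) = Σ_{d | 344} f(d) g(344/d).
(Id * μ)(344) = 168

Divisors of 344: [1, 2, 4, 8, 43, 86, 172, 344]. For each d | 344:
  d = 1: Id(1) · μ(344/1) = 1 · 0 = 0
  d = 2: Id(2) · μ(344/2) = 2 · 0 = 0
  d = 4: Id(4) · μ(344/4) = 4 · 1 = 4
  d = 8: Id(8) · μ(344/8) = 8 · -1 = -8
  d = 43: Id(43) · μ(344/43) = 43 · 0 = 0
  d = 86: Id(86) · μ(344/86) = 86 · 0 = 0
  d = 172: Id(172) · μ(344/172) = 172 · -1 = -172
  d = 344: Id(344) · μ(344/344) = 344 · 1 = 344
Summing: (Id * μ)(344) = 0 + 0 + 4 + -8 + 0 + 0 + -172 + 344 = 168.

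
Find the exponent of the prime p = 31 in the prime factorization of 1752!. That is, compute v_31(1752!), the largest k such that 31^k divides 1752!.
v_31(1752!) = 57

Legendre's formula: v_p(n!) = Σ_{k ≥ 1} ⌊n / p^k⌋. For p = 31, n = 1752, the terms are:
  ⌊1752/31^1⌋ = ⌊1752/31⌋ = 56
  ⌊1752/31^2⌋ = ⌊1752/961⌋ = 1
(the next term ⌊1752/31^3⌋ = 0, terminating the sum). Summing: v_31(1752!) = 56 + 1 = 57.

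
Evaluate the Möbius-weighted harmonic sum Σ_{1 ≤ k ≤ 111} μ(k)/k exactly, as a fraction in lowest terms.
Σ μ(k)/k = -678316192822146162262092815134314936522301/39962142402550705168325165981723972810713890

Values of μ(k) for 1 ≤ k ≤ 111: μ(1) = 1, μ(2) = -1, μ(3) = -1, μ(5) = -1, μ(6) = 1, μ(7) = -1, μ(10) = 1, μ(11) = -1, μ(13) = -1, μ(14) = 1, μ(15) = 1, μ(17) = -1, μ(19) = -1, μ(21) = 1, μ(22) = 1, μ(23) = -1, μ(26) = 1, μ(29) = -1, μ(30) = -1, μ(31) = -1, μ(33) = 1, μ(34) = 1, μ(35) = 1, μ(37) = -1, μ(38) = 1, μ(39) = 1, μ(41) = -1, μ(42) = -1, μ(43) = -1, μ(46) = 1, μ(47) = -1, μ(51) = 1, μ(53) = -1, μ(55) = 1, μ(57) = 1, μ(58) = 1, μ(59) = -1, μ(61) = -1, μ(62) = 1, μ(65) = 1, μ(66) = -1, μ(67) = -1, μ(69) = 1, μ(70) = -1, μ(71) = -1, μ(73) = -1, μ(74) = 1, μ(77) = 1, μ(78) = -1, μ(79) = -1, μ(82) = 1, μ(83) = -1, μ(85) = 1, μ(86) = 1, μ(87) = 1, μ(89) = -1, μ(91) = 1, μ(93) = 1, μ(94) = 1, μ(95) = 1, μ(97) = -1, μ(101) = -1, μ(102) = -1, μ(103) = -1, μ(105) = -1, μ(106) = 1, μ(107) = -1, μ(109) = -1, μ(110) = -1, μ(111) = 1, with μ = 0 on non-squarefree integers. Summing μ(k)/k for k where μ(k) ≠ 0 gives -678316192822146162262092815134314936522301/39962142402550705168325165981723972810713890 ≈ -0.0170. (PNT ⟺ this sum → 0 as n → ∞.)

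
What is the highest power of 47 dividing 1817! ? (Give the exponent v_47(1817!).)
v_47(1817!) = 38

Legendre's formula: v_p(n!) = Σ_{k ≥ 1} ⌊n / p^k⌋. For p = 47, n = 1817, the terms are:
  ⌊1817/47^1⌋ = ⌊1817/47⌋ = 38
(the next term ⌊1817/47^2⌋ = 0, terminating the sum). Summing: v_47(1817!) = 38 = 38.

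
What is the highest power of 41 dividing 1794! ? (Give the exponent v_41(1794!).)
v_41(1794!) = 44

Legendre's formula: v_p(n!) = Σ_{k ≥ 1} ⌊n / p^k⌋. For p = 41, n = 1794, the terms are:
  ⌊1794/41^1⌋ = ⌊1794/41⌋ = 43
  ⌊1794/41^2⌋ = ⌊1794/1681⌋ = 1
(the next term ⌊1794/41^3⌋ = 0, terminating the sum). Summing: v_41(1794!) = 43 + 1 = 44.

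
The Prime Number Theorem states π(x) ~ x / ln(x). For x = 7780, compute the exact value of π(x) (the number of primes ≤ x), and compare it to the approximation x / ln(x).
π(7780) = 985;  x/ln(x) ≈ 868.37;  relative error ≈ 11.84%.

Directly count primes up to 7780: π(7780) = 985. The PNT approximation gives 7780/ln(7780) ≈ 7780/8.95931 ≈ 868.37. Relative error (π(x) − x/ln(x)) / π(x) ≈ 11.84%; the approximation is known to undercount slightly (Li(x) is a better estimate).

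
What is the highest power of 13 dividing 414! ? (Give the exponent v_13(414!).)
v_13(414!) = 33

Legendre's formula: v_p(n!) = Σ_{k ≥ 1} ⌊n / p^k⌋. For p = 13, n = 414, the terms are:
  ⌊414/13^1⌋ = ⌊414/13⌋ = 31
  ⌊414/13^2⌋ = ⌊414/169⌋ = 2
(the next term ⌊414/13^3⌋ = 0, terminating the sum). Summing: v_13(414!) = 31 + 2 = 33.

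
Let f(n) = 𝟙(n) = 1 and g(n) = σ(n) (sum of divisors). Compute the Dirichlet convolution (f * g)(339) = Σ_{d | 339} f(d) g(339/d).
(𝟙 * σ)(339) = 575

Divisors of 339: [1, 3, 113, 339]. For each d | 339:
  d = 1: 𝟙(1) · σ(339/1) = 1 · 456 = 456
  d = 3: 𝟙(3) · σ(339/3) = 1 · 114 = 114
  d = 113: 𝟙(113) · σ(339/113) = 1 · 4 = 4
  d = 339: 𝟙(339) · σ(339/339) = 1 · 1 = 1
Summing: (𝟙 * σ)(339) = 456 + 114 + 4 + 1 = 575.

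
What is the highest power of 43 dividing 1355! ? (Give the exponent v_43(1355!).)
v_43(1355!) = 31

Legendre's formula: v_p(n!) = Σ_{k ≥ 1} ⌊n / p^k⌋. For p = 43, n = 1355, the terms are:
  ⌊1355/43^1⌋ = ⌊1355/43⌋ = 31
(the next term ⌊1355/43^2⌋ = 0, terminating the sum). Summing: v_43(1355!) = 31 = 31.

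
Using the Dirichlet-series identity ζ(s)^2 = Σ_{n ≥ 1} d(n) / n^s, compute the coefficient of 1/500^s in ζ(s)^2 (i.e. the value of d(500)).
d(500) = 12

ζ(s)^2 = (Σ 1/m^s)(Σ 1/k^s). The coefficient of 1/n^s in the product is the number of ordered pairs (m, k) with mk = n, which equals d(n). For n = 500, divisors are [1, 2, 4, 5, 10, 20, 25, 50, 100, 125, 250, 500], so d(500) = 12.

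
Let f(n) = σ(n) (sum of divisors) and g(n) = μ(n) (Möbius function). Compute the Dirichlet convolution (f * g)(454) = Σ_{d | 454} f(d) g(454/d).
(σ * μ)(454) = 454

Divisors of 454: [1, 2, 227, 454]. For each d | 454:
  d = 1: σ(1) · μ(454/1) = 1 · 1 = 1
  d = 2: σ(2) · μ(454/2) = 3 · -1 = -3
  d = 227: σ(227) · μ(454/227) = 228 · -1 = -228
  d = 454: σ(454) · μ(454/454) = 684 · 1 = 684
Summing: (σ * μ)(454) = 1 + -3 + -228 + 684 = 454.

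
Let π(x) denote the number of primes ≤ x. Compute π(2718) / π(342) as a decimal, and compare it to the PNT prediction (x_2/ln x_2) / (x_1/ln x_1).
π(2718)/π(342) = 396/68 ≈ 5.8235;  PNT prediction ≈ 5.8641.

π(342) = 68 and π(2718) = 396, so π(2718)/π(342) ≈ 5.8235. The PNT-predicted ratio is (2718/ln(2718)) / (342/ln(342)) ≈ 5.8641. The two agree to within a few percent, as expected.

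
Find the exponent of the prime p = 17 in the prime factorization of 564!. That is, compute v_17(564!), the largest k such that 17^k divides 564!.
v_17(564!) = 34

Legendre's formula: v_p(n!) = Σ_{k ≥ 1} ⌊n / p^k⌋. For p = 17, n = 564, the terms are:
  ⌊564/17^1⌋ = ⌊564/17⌋ = 33
  ⌊564/17^2⌋ = ⌊564/289⌋ = 1
(the next term ⌊564/17^3⌋ = 0, terminating the sum). Summing: v_17(564!) = 33 + 1 = 34.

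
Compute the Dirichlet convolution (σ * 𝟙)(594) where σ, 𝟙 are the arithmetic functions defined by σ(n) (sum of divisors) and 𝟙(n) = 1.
(σ * 𝟙)(594) = 3016

Divisors of 594: [1, 2, 3, 6, 9, 11, 18, 22, 27, 33, 54, 66, 99, 198, 297, 594]. For each d | 594:
  d = 1: σ(1) · 𝟙(594/1) = 1 · 1 = 1
  d = 2: σ(2) · 𝟙(594/2) = 3 · 1 = 3
  d = 3: σ(3) · 𝟙(594/3) = 4 · 1 = 4
  d = 6: σ(6) · 𝟙(594/6) = 12 · 1 = 12
  d = 9: σ(9) · 𝟙(594/9) = 13 · 1 = 13
  d = 11: σ(11) · 𝟙(594/11) = 12 · 1 = 12
  d = 18: σ(18) · 𝟙(594/18) = 39 · 1 = 39
  d = 22: σ(22) · 𝟙(594/22) = 36 · 1 = 36
  d = 27: σ(27) · 𝟙(594/27) = 40 · 1 = 40
  d = 33: σ(33) · 𝟙(594/33) = 48 · 1 = 48
  d = 54: σ(54) · 𝟙(594/54) = 120 · 1 = 120
  d = 66: σ(66) · 𝟙(594/66) = 144 · 1 = 144
  d = 99: σ(99) · 𝟙(594/99) = 156 · 1 = 156
  d = 198: σ(198) · 𝟙(594/198) = 468 · 1 = 468
  d = 297: σ(297) · 𝟙(594/297) = 480 · 1 = 480
  d = 594: σ(594) · 𝟙(594/594) = 1440 · 1 = 1440
Summing: (σ * 𝟙)(594) = 1 + 3 + 4 + 12 + 13 + 12 + 39 + 36 + 40 + 48 + 120 + 144 + 156 + 468 + 480 + 1440 = 3016.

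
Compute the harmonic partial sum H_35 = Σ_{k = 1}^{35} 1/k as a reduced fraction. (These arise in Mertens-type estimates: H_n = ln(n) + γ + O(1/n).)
H_35 = 54437269998109/13127595717600

Direct summation: H_35 = 1 + 1/2 + ... + 1/35. The least common denominator is lcm(1, ..., 35) = 144403552893600; over this denominator the numerator is 144403552893600 + 72201776446800 + 48134517631200 + 36100888223400 + 28880710578720 + 24067258815600 + 20629078984800 + 18050444111700 + 16044839210400 + 14440355289360 + 13127595717600 + 12033629407800 + 11107965607200 + 10314539492400 + 9626903526240 + 9025222055850 + 8494326640800 + 8022419605200 + 7600186994400 + 7220177644680 + 6876359661600 + 6563797858800 + 6278415343200 + 6016814703900 + 5776142115744 + 5553982803600 + 5348279736800 + 5157269746200 + 4979432858400 + 4813451763120 + 4658179125600 + 4512611027925 + 4375865239200 + 4247163320400 + 4125815796960 = 598809969979199, so H_35 = 598809969979199/144403552893600; reducing by gcd(598809969979199, 144403552893600) = 11 gives 54437269998109/13127595717600 ≈ 4.14678. (The PNT-adjacent estimate ln(35) + γ ≈ 4.13256 matches within O(1/n).)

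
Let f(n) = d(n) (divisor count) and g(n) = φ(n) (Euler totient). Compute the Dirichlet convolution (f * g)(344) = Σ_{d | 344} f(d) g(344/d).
(d * φ)(344) = 660

Divisors of 344: [1, 2, 4, 8, 43, 86, 172, 344]. For each d | 344:
  d = 1: d(1) · φ(344/1) = 1 · 168 = 168
  d = 2: d(2) · φ(344/2) = 2 · 84 = 168
  d = 4: d(4) · φ(344/4) = 3 · 42 = 126
  d = 8: d(8) · φ(344/8) = 4 · 42 = 168
  d = 43: d(43) · φ(344/43) = 2 · 4 = 8
  d = 86: d(86) · φ(344/86) = 4 · 2 = 8
  d = 172: d(172) · φ(344/172) = 6 · 1 = 6
  d = 344: d(344) · φ(344/344) = 8 · 1 = 8
Summing: (d * φ)(344) = 168 + 168 + 126 + 168 + 8 + 8 + 6 + 8 = 660.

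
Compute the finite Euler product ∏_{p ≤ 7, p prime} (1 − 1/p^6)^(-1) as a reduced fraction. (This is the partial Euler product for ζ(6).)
∏ = 5359375/5268016

The primes p ≤ 7 are [2, 3, 5, 7]. For each prime, (1 − 1/p^6)^(-1) = p^6 / (p^6 − 1). The product is (1 − 1/2^6)^(-1), (1 − 1/3^6)^(-1), (1 − 1/5^6)^(-1), (1 − 1/7^6)^(-1) = ∏ p^6 / (p^6 − 1) = 5359375/5268016.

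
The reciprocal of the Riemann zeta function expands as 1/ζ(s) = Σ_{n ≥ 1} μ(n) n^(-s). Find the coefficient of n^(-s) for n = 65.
μ(65) = 1

Factor n = 65 = 5 · 13. μ(n) = 0 if any exponent ≥ 2 (not squarefree); otherwise μ(n) = (−1)^{ω(n)} where ω(n) is the number of distinct prime factors. Applying: μ(65) = 1.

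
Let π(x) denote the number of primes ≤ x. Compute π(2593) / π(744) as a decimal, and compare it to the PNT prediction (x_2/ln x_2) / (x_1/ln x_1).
π(2593)/π(744) = 378/132 ≈ 2.8636;  PNT prediction ≈ 2.9316.

π(744) = 132 and π(2593) = 378, so π(2593)/π(744) ≈ 2.8636. The PNT-predicted ratio is (2593/ln(2593)) / (744/ln(744)) ≈ 2.9316. The two agree to within a few percent, as expected.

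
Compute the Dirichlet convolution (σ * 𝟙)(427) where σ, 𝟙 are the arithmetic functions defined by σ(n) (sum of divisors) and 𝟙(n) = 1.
(σ * 𝟙)(427) = 567

Divisors of 427: [1, 7, 61, 427]. For each d | 427:
  d = 1: σ(1) · 𝟙(427/1) = 1 · 1 = 1
  d = 7: σ(7) · 𝟙(427/7) = 8 · 1 = 8
  d = 61: σ(61) · 𝟙(427/61) = 62 · 1 = 62
  d = 427: σ(427) · 𝟙(427/427) = 496 · 1 = 496
Summing: (σ * 𝟙)(427) = 1 + 8 + 62 + 496 = 567.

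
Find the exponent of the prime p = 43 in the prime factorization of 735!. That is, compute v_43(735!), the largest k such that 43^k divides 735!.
v_43(735!) = 17

Legendre's formula: v_p(n!) = Σ_{k ≥ 1} ⌊n / p^k⌋. For p = 43, n = 735, the terms are:
  ⌊735/43^1⌋ = ⌊735/43⌋ = 17
(the next term ⌊735/43^2⌋ = 0, terminating the sum). Summing: v_43(735!) = 17 = 17.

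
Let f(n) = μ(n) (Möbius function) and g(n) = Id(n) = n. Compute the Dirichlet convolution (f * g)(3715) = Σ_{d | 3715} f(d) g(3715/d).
(μ * Id)(3715) = 2968

Divisors of 3715: [1, 5, 743, 3715]. For each d | 3715:
  d = 1: μ(1) · Id(3715/1) = 1 · 3715 = 3715
  d = 5: μ(5) · Id(3715/5) = -1 · 743 = -743
  d = 743: μ(743) · Id(3715/743) = -1 · 5 = -5
  d = 3715: μ(3715) · Id(3715/3715) = 1 · 1 = 1
Summing: (μ * Id)(3715) = 3715 + -743 + -5 + 1 = 2968.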